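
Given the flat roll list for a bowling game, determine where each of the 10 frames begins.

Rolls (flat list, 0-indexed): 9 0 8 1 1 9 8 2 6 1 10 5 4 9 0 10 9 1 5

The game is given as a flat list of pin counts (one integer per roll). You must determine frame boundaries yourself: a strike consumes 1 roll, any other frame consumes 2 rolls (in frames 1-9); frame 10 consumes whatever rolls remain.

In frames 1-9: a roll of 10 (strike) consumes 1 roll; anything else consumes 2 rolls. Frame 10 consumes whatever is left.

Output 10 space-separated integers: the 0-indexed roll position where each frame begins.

Answer: 0 2 4 6 8 10 11 13 15 16

Derivation:
Frame 1 starts at roll index 0: rolls=9,0 (sum=9), consumes 2 rolls
Frame 2 starts at roll index 2: rolls=8,1 (sum=9), consumes 2 rolls
Frame 3 starts at roll index 4: rolls=1,9 (sum=10), consumes 2 rolls
Frame 4 starts at roll index 6: rolls=8,2 (sum=10), consumes 2 rolls
Frame 5 starts at roll index 8: rolls=6,1 (sum=7), consumes 2 rolls
Frame 6 starts at roll index 10: roll=10 (strike), consumes 1 roll
Frame 7 starts at roll index 11: rolls=5,4 (sum=9), consumes 2 rolls
Frame 8 starts at roll index 13: rolls=9,0 (sum=9), consumes 2 rolls
Frame 9 starts at roll index 15: roll=10 (strike), consumes 1 roll
Frame 10 starts at roll index 16: 3 remaining rolls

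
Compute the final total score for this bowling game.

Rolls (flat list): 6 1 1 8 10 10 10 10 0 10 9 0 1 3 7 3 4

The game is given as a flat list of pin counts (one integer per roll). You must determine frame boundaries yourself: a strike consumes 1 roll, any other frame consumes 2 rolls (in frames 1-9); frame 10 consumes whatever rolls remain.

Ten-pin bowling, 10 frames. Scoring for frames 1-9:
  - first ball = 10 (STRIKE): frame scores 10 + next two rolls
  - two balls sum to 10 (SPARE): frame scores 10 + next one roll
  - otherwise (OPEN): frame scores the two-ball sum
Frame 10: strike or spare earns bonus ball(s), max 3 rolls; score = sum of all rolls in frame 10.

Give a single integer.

Frame 1: OPEN (6+1=7). Cumulative: 7
Frame 2: OPEN (1+8=9). Cumulative: 16
Frame 3: STRIKE. 10 + next two rolls (10+10) = 30. Cumulative: 46
Frame 4: STRIKE. 10 + next two rolls (10+10) = 30. Cumulative: 76
Frame 5: STRIKE. 10 + next two rolls (10+0) = 20. Cumulative: 96
Frame 6: STRIKE. 10 + next two rolls (0+10) = 20. Cumulative: 116
Frame 7: SPARE (0+10=10). 10 + next roll (9) = 19. Cumulative: 135
Frame 8: OPEN (9+0=9). Cumulative: 144
Frame 9: OPEN (1+3=4). Cumulative: 148
Frame 10: SPARE. Sum of all frame-10 rolls (7+3+4) = 14. Cumulative: 162

Answer: 162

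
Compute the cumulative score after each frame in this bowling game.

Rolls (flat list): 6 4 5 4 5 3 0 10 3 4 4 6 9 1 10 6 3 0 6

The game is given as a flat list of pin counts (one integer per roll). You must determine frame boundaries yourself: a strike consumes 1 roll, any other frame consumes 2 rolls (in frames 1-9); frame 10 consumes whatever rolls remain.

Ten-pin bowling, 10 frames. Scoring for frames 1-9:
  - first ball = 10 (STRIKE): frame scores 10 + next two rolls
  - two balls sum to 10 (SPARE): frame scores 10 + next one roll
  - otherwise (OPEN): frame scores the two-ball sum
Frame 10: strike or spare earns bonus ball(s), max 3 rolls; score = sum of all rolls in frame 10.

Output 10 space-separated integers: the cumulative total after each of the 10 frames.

Frame 1: SPARE (6+4=10). 10 + next roll (5) = 15. Cumulative: 15
Frame 2: OPEN (5+4=9). Cumulative: 24
Frame 3: OPEN (5+3=8). Cumulative: 32
Frame 4: SPARE (0+10=10). 10 + next roll (3) = 13. Cumulative: 45
Frame 5: OPEN (3+4=7). Cumulative: 52
Frame 6: SPARE (4+6=10). 10 + next roll (9) = 19. Cumulative: 71
Frame 7: SPARE (9+1=10). 10 + next roll (10) = 20. Cumulative: 91
Frame 8: STRIKE. 10 + next two rolls (6+3) = 19. Cumulative: 110
Frame 9: OPEN (6+3=9). Cumulative: 119
Frame 10: OPEN. Sum of all frame-10 rolls (0+6) = 6. Cumulative: 125

Answer: 15 24 32 45 52 71 91 110 119 125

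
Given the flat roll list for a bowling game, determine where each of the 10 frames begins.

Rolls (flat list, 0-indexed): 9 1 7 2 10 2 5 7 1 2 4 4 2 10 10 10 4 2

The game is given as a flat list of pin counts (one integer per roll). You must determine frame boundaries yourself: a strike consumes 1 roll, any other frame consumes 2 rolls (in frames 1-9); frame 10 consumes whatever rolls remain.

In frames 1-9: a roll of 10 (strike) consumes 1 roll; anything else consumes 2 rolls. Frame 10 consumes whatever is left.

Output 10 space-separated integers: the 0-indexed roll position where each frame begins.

Answer: 0 2 4 5 7 9 11 13 14 15

Derivation:
Frame 1 starts at roll index 0: rolls=9,1 (sum=10), consumes 2 rolls
Frame 2 starts at roll index 2: rolls=7,2 (sum=9), consumes 2 rolls
Frame 3 starts at roll index 4: roll=10 (strike), consumes 1 roll
Frame 4 starts at roll index 5: rolls=2,5 (sum=7), consumes 2 rolls
Frame 5 starts at roll index 7: rolls=7,1 (sum=8), consumes 2 rolls
Frame 6 starts at roll index 9: rolls=2,4 (sum=6), consumes 2 rolls
Frame 7 starts at roll index 11: rolls=4,2 (sum=6), consumes 2 rolls
Frame 8 starts at roll index 13: roll=10 (strike), consumes 1 roll
Frame 9 starts at roll index 14: roll=10 (strike), consumes 1 roll
Frame 10 starts at roll index 15: 3 remaining rolls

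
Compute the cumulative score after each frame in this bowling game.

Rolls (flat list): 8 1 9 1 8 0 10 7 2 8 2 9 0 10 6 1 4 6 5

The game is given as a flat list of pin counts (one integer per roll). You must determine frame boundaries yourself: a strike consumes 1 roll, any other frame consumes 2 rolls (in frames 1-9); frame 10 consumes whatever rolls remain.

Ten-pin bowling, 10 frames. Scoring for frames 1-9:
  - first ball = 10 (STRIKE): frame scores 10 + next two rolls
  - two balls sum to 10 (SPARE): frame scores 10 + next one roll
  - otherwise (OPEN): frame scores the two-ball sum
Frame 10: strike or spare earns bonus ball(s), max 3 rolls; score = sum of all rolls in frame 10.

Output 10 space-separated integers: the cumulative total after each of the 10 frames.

Answer: 9 27 35 54 63 82 91 108 115 130

Derivation:
Frame 1: OPEN (8+1=9). Cumulative: 9
Frame 2: SPARE (9+1=10). 10 + next roll (8) = 18. Cumulative: 27
Frame 3: OPEN (8+0=8). Cumulative: 35
Frame 4: STRIKE. 10 + next two rolls (7+2) = 19. Cumulative: 54
Frame 5: OPEN (7+2=9). Cumulative: 63
Frame 6: SPARE (8+2=10). 10 + next roll (9) = 19. Cumulative: 82
Frame 7: OPEN (9+0=9). Cumulative: 91
Frame 8: STRIKE. 10 + next two rolls (6+1) = 17. Cumulative: 108
Frame 9: OPEN (6+1=7). Cumulative: 115
Frame 10: SPARE. Sum of all frame-10 rolls (4+6+5) = 15. Cumulative: 130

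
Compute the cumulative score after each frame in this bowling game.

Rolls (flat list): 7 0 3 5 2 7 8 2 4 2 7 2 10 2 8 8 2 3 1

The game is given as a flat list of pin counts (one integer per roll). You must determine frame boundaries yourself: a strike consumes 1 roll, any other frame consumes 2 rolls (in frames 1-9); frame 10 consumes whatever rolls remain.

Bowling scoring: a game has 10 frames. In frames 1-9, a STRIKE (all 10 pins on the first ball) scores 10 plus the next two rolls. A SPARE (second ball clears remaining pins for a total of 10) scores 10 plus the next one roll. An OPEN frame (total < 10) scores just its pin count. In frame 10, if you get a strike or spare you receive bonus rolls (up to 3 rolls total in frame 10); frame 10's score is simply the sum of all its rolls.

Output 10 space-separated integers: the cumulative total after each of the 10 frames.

Frame 1: OPEN (7+0=7). Cumulative: 7
Frame 2: OPEN (3+5=8). Cumulative: 15
Frame 3: OPEN (2+7=9). Cumulative: 24
Frame 4: SPARE (8+2=10). 10 + next roll (4) = 14. Cumulative: 38
Frame 5: OPEN (4+2=6). Cumulative: 44
Frame 6: OPEN (7+2=9). Cumulative: 53
Frame 7: STRIKE. 10 + next two rolls (2+8) = 20. Cumulative: 73
Frame 8: SPARE (2+8=10). 10 + next roll (8) = 18. Cumulative: 91
Frame 9: SPARE (8+2=10). 10 + next roll (3) = 13. Cumulative: 104
Frame 10: OPEN. Sum of all frame-10 rolls (3+1) = 4. Cumulative: 108

Answer: 7 15 24 38 44 53 73 91 104 108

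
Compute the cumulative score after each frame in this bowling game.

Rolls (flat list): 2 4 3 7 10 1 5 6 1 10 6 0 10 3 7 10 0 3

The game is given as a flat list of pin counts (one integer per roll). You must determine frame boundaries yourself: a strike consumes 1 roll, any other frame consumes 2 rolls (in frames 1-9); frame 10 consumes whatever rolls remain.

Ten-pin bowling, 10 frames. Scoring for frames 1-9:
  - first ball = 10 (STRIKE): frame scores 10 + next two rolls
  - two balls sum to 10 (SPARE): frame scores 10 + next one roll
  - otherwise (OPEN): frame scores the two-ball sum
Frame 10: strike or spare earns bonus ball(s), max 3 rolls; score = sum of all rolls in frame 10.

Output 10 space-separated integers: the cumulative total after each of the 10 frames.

Answer: 6 26 42 48 55 71 77 97 117 130

Derivation:
Frame 1: OPEN (2+4=6). Cumulative: 6
Frame 2: SPARE (3+7=10). 10 + next roll (10) = 20. Cumulative: 26
Frame 3: STRIKE. 10 + next two rolls (1+5) = 16. Cumulative: 42
Frame 4: OPEN (1+5=6). Cumulative: 48
Frame 5: OPEN (6+1=7). Cumulative: 55
Frame 6: STRIKE. 10 + next two rolls (6+0) = 16. Cumulative: 71
Frame 7: OPEN (6+0=6). Cumulative: 77
Frame 8: STRIKE. 10 + next two rolls (3+7) = 20. Cumulative: 97
Frame 9: SPARE (3+7=10). 10 + next roll (10) = 20. Cumulative: 117
Frame 10: STRIKE. Sum of all frame-10 rolls (10+0+3) = 13. Cumulative: 130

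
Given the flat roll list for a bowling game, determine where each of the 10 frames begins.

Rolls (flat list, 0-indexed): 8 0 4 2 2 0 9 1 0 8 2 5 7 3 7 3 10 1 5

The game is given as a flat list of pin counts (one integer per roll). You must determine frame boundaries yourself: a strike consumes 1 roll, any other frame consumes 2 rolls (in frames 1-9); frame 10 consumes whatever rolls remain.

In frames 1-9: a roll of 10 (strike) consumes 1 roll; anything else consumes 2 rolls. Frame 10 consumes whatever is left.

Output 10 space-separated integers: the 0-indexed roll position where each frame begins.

Frame 1 starts at roll index 0: rolls=8,0 (sum=8), consumes 2 rolls
Frame 2 starts at roll index 2: rolls=4,2 (sum=6), consumes 2 rolls
Frame 3 starts at roll index 4: rolls=2,0 (sum=2), consumes 2 rolls
Frame 4 starts at roll index 6: rolls=9,1 (sum=10), consumes 2 rolls
Frame 5 starts at roll index 8: rolls=0,8 (sum=8), consumes 2 rolls
Frame 6 starts at roll index 10: rolls=2,5 (sum=7), consumes 2 rolls
Frame 7 starts at roll index 12: rolls=7,3 (sum=10), consumes 2 rolls
Frame 8 starts at roll index 14: rolls=7,3 (sum=10), consumes 2 rolls
Frame 9 starts at roll index 16: roll=10 (strike), consumes 1 roll
Frame 10 starts at roll index 17: 2 remaining rolls

Answer: 0 2 4 6 8 10 12 14 16 17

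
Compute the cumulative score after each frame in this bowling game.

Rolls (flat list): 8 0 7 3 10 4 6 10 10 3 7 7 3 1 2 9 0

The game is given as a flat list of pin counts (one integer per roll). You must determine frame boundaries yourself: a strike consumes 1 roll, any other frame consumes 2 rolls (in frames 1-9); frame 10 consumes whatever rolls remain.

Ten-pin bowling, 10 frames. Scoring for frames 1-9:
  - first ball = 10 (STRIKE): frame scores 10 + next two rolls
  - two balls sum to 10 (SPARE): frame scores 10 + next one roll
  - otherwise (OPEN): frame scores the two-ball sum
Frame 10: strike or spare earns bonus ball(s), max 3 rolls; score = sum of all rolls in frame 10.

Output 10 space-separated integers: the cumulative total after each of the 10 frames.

Answer: 8 28 48 68 91 111 128 139 142 151

Derivation:
Frame 1: OPEN (8+0=8). Cumulative: 8
Frame 2: SPARE (7+3=10). 10 + next roll (10) = 20. Cumulative: 28
Frame 3: STRIKE. 10 + next two rolls (4+6) = 20. Cumulative: 48
Frame 4: SPARE (4+6=10). 10 + next roll (10) = 20. Cumulative: 68
Frame 5: STRIKE. 10 + next two rolls (10+3) = 23. Cumulative: 91
Frame 6: STRIKE. 10 + next two rolls (3+7) = 20. Cumulative: 111
Frame 7: SPARE (3+7=10). 10 + next roll (7) = 17. Cumulative: 128
Frame 8: SPARE (7+3=10). 10 + next roll (1) = 11. Cumulative: 139
Frame 9: OPEN (1+2=3). Cumulative: 142
Frame 10: OPEN. Sum of all frame-10 rolls (9+0) = 9. Cumulative: 151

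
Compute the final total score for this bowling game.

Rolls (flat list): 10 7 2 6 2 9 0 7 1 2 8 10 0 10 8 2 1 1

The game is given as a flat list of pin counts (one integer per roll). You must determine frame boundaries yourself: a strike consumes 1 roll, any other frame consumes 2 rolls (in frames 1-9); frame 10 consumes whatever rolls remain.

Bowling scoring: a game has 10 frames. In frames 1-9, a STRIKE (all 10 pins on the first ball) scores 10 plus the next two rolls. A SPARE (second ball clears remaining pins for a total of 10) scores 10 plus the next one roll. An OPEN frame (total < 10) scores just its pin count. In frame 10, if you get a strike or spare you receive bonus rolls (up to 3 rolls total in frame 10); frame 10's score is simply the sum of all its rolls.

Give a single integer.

Frame 1: STRIKE. 10 + next two rolls (7+2) = 19. Cumulative: 19
Frame 2: OPEN (7+2=9). Cumulative: 28
Frame 3: OPEN (6+2=8). Cumulative: 36
Frame 4: OPEN (9+0=9). Cumulative: 45
Frame 5: OPEN (7+1=8). Cumulative: 53
Frame 6: SPARE (2+8=10). 10 + next roll (10) = 20. Cumulative: 73
Frame 7: STRIKE. 10 + next two rolls (0+10) = 20. Cumulative: 93
Frame 8: SPARE (0+10=10). 10 + next roll (8) = 18. Cumulative: 111
Frame 9: SPARE (8+2=10). 10 + next roll (1) = 11. Cumulative: 122
Frame 10: OPEN. Sum of all frame-10 rolls (1+1) = 2. Cumulative: 124

Answer: 124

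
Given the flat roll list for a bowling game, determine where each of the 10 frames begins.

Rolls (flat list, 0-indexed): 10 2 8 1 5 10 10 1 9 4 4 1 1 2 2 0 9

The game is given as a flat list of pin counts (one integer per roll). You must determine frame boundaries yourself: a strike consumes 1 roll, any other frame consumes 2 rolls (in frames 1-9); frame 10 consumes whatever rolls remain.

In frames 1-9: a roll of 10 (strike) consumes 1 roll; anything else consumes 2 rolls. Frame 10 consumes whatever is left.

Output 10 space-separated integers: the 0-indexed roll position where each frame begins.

Frame 1 starts at roll index 0: roll=10 (strike), consumes 1 roll
Frame 2 starts at roll index 1: rolls=2,8 (sum=10), consumes 2 rolls
Frame 3 starts at roll index 3: rolls=1,5 (sum=6), consumes 2 rolls
Frame 4 starts at roll index 5: roll=10 (strike), consumes 1 roll
Frame 5 starts at roll index 6: roll=10 (strike), consumes 1 roll
Frame 6 starts at roll index 7: rolls=1,9 (sum=10), consumes 2 rolls
Frame 7 starts at roll index 9: rolls=4,4 (sum=8), consumes 2 rolls
Frame 8 starts at roll index 11: rolls=1,1 (sum=2), consumes 2 rolls
Frame 9 starts at roll index 13: rolls=2,2 (sum=4), consumes 2 rolls
Frame 10 starts at roll index 15: 2 remaining rolls

Answer: 0 1 3 5 6 7 9 11 13 15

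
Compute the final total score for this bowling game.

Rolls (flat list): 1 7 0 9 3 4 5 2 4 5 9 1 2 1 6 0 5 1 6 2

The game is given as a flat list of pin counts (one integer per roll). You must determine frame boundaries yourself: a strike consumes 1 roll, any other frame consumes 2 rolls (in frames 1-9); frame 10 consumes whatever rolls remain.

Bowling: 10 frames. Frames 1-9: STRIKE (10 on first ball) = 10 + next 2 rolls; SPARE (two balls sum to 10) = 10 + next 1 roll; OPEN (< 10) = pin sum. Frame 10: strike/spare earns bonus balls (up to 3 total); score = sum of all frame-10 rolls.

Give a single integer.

Frame 1: OPEN (1+7=8). Cumulative: 8
Frame 2: OPEN (0+9=9). Cumulative: 17
Frame 3: OPEN (3+4=7). Cumulative: 24
Frame 4: OPEN (5+2=7). Cumulative: 31
Frame 5: OPEN (4+5=9). Cumulative: 40
Frame 6: SPARE (9+1=10). 10 + next roll (2) = 12. Cumulative: 52
Frame 7: OPEN (2+1=3). Cumulative: 55
Frame 8: OPEN (6+0=6). Cumulative: 61
Frame 9: OPEN (5+1=6). Cumulative: 67
Frame 10: OPEN. Sum of all frame-10 rolls (6+2) = 8. Cumulative: 75

Answer: 75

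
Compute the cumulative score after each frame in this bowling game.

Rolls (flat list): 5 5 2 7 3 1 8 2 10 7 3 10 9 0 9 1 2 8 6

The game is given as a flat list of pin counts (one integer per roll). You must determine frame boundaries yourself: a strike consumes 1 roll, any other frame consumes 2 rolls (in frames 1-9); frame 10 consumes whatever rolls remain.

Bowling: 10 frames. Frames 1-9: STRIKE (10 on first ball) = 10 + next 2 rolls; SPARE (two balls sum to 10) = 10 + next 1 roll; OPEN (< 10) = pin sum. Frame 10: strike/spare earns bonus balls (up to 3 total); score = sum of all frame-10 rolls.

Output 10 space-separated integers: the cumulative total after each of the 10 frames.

Frame 1: SPARE (5+5=10). 10 + next roll (2) = 12. Cumulative: 12
Frame 2: OPEN (2+7=9). Cumulative: 21
Frame 3: OPEN (3+1=4). Cumulative: 25
Frame 4: SPARE (8+2=10). 10 + next roll (10) = 20. Cumulative: 45
Frame 5: STRIKE. 10 + next two rolls (7+3) = 20. Cumulative: 65
Frame 6: SPARE (7+3=10). 10 + next roll (10) = 20. Cumulative: 85
Frame 7: STRIKE. 10 + next two rolls (9+0) = 19. Cumulative: 104
Frame 8: OPEN (9+0=9). Cumulative: 113
Frame 9: SPARE (9+1=10). 10 + next roll (2) = 12. Cumulative: 125
Frame 10: SPARE. Sum of all frame-10 rolls (2+8+6) = 16. Cumulative: 141

Answer: 12 21 25 45 65 85 104 113 125 141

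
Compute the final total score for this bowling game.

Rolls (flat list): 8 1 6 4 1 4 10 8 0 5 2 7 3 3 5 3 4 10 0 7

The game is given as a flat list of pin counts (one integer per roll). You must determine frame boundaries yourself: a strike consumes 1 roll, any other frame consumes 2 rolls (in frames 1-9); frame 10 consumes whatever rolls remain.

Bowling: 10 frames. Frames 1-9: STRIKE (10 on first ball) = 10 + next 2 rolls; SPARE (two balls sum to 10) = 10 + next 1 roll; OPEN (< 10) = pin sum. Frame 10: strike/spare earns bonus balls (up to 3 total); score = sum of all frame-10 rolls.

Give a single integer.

Answer: 103

Derivation:
Frame 1: OPEN (8+1=9). Cumulative: 9
Frame 2: SPARE (6+4=10). 10 + next roll (1) = 11. Cumulative: 20
Frame 3: OPEN (1+4=5). Cumulative: 25
Frame 4: STRIKE. 10 + next two rolls (8+0) = 18. Cumulative: 43
Frame 5: OPEN (8+0=8). Cumulative: 51
Frame 6: OPEN (5+2=7). Cumulative: 58
Frame 7: SPARE (7+3=10). 10 + next roll (3) = 13. Cumulative: 71
Frame 8: OPEN (3+5=8). Cumulative: 79
Frame 9: OPEN (3+4=7). Cumulative: 86
Frame 10: STRIKE. Sum of all frame-10 rolls (10+0+7) = 17. Cumulative: 103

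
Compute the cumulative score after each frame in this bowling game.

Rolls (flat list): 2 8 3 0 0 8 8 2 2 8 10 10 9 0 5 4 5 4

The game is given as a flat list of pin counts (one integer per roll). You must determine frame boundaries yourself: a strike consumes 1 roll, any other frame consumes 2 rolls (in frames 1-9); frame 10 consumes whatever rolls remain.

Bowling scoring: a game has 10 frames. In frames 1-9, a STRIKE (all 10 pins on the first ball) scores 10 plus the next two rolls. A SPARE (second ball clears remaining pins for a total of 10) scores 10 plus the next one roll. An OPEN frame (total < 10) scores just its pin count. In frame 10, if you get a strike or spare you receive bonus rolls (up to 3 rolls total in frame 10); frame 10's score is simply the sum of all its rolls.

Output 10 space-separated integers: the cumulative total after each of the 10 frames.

Frame 1: SPARE (2+8=10). 10 + next roll (3) = 13. Cumulative: 13
Frame 2: OPEN (3+0=3). Cumulative: 16
Frame 3: OPEN (0+8=8). Cumulative: 24
Frame 4: SPARE (8+2=10). 10 + next roll (2) = 12. Cumulative: 36
Frame 5: SPARE (2+8=10). 10 + next roll (10) = 20. Cumulative: 56
Frame 6: STRIKE. 10 + next two rolls (10+9) = 29. Cumulative: 85
Frame 7: STRIKE. 10 + next two rolls (9+0) = 19. Cumulative: 104
Frame 8: OPEN (9+0=9). Cumulative: 113
Frame 9: OPEN (5+4=9). Cumulative: 122
Frame 10: OPEN. Sum of all frame-10 rolls (5+4) = 9. Cumulative: 131

Answer: 13 16 24 36 56 85 104 113 122 131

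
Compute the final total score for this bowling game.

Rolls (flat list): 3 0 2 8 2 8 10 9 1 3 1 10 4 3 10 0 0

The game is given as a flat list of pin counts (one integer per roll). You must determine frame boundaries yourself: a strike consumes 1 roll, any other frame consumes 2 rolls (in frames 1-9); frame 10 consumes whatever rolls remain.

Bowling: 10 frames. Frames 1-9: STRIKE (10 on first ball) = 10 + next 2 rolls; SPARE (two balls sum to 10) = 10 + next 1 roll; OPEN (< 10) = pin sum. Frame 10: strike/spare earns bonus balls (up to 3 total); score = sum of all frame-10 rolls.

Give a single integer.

Answer: 106

Derivation:
Frame 1: OPEN (3+0=3). Cumulative: 3
Frame 2: SPARE (2+8=10). 10 + next roll (2) = 12. Cumulative: 15
Frame 3: SPARE (2+8=10). 10 + next roll (10) = 20. Cumulative: 35
Frame 4: STRIKE. 10 + next two rolls (9+1) = 20. Cumulative: 55
Frame 5: SPARE (9+1=10). 10 + next roll (3) = 13. Cumulative: 68
Frame 6: OPEN (3+1=4). Cumulative: 72
Frame 7: STRIKE. 10 + next two rolls (4+3) = 17. Cumulative: 89
Frame 8: OPEN (4+3=7). Cumulative: 96
Frame 9: STRIKE. 10 + next two rolls (0+0) = 10. Cumulative: 106
Frame 10: OPEN. Sum of all frame-10 rolls (0+0) = 0. Cumulative: 106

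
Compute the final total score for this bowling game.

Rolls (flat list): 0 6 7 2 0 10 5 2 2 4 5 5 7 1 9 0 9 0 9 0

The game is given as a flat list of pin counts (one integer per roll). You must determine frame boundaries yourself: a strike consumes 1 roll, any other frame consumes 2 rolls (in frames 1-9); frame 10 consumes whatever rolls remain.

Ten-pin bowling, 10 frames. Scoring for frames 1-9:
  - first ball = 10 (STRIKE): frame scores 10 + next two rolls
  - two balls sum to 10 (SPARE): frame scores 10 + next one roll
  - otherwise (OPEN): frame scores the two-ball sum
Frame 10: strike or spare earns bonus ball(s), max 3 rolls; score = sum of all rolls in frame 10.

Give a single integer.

Answer: 95

Derivation:
Frame 1: OPEN (0+6=6). Cumulative: 6
Frame 2: OPEN (7+2=9). Cumulative: 15
Frame 3: SPARE (0+10=10). 10 + next roll (5) = 15. Cumulative: 30
Frame 4: OPEN (5+2=7). Cumulative: 37
Frame 5: OPEN (2+4=6). Cumulative: 43
Frame 6: SPARE (5+5=10). 10 + next roll (7) = 17. Cumulative: 60
Frame 7: OPEN (7+1=8). Cumulative: 68
Frame 8: OPEN (9+0=9). Cumulative: 77
Frame 9: OPEN (9+0=9). Cumulative: 86
Frame 10: OPEN. Sum of all frame-10 rolls (9+0) = 9. Cumulative: 95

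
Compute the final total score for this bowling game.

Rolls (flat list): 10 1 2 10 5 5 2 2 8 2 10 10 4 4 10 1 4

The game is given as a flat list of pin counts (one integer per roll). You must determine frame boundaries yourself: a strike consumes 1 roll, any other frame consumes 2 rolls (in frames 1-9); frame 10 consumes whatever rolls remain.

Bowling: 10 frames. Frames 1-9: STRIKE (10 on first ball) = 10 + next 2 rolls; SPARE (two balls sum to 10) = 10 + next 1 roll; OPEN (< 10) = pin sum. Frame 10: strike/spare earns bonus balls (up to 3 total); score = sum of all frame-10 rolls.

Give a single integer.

Answer: 137

Derivation:
Frame 1: STRIKE. 10 + next two rolls (1+2) = 13. Cumulative: 13
Frame 2: OPEN (1+2=3). Cumulative: 16
Frame 3: STRIKE. 10 + next two rolls (5+5) = 20. Cumulative: 36
Frame 4: SPARE (5+5=10). 10 + next roll (2) = 12. Cumulative: 48
Frame 5: OPEN (2+2=4). Cumulative: 52
Frame 6: SPARE (8+2=10). 10 + next roll (10) = 20. Cumulative: 72
Frame 7: STRIKE. 10 + next two rolls (10+4) = 24. Cumulative: 96
Frame 8: STRIKE. 10 + next two rolls (4+4) = 18. Cumulative: 114
Frame 9: OPEN (4+4=8). Cumulative: 122
Frame 10: STRIKE. Sum of all frame-10 rolls (10+1+4) = 15. Cumulative: 137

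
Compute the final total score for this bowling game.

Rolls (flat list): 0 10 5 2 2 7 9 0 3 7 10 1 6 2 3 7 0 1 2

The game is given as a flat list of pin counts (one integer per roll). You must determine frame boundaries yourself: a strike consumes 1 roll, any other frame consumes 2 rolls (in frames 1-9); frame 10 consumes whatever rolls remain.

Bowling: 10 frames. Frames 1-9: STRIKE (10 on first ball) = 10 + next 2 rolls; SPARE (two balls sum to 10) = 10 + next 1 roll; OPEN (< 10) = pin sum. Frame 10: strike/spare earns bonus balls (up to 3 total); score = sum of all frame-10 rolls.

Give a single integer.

Frame 1: SPARE (0+10=10). 10 + next roll (5) = 15. Cumulative: 15
Frame 2: OPEN (5+2=7). Cumulative: 22
Frame 3: OPEN (2+7=9). Cumulative: 31
Frame 4: OPEN (9+0=9). Cumulative: 40
Frame 5: SPARE (3+7=10). 10 + next roll (10) = 20. Cumulative: 60
Frame 6: STRIKE. 10 + next two rolls (1+6) = 17. Cumulative: 77
Frame 7: OPEN (1+6=7). Cumulative: 84
Frame 8: OPEN (2+3=5). Cumulative: 89
Frame 9: OPEN (7+0=7). Cumulative: 96
Frame 10: OPEN. Sum of all frame-10 rolls (1+2) = 3. Cumulative: 99

Answer: 99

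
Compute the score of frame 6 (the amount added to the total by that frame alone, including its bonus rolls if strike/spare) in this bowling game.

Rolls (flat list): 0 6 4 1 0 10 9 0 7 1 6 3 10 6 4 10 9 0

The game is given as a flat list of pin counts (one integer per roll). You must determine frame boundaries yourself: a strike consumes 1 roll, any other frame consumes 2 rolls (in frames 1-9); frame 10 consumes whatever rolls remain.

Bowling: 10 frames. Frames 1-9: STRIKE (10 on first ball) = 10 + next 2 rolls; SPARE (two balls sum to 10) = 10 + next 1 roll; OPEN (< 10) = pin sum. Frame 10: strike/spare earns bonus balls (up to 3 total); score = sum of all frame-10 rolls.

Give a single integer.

Answer: 9

Derivation:
Frame 1: OPEN (0+6=6). Cumulative: 6
Frame 2: OPEN (4+1=5). Cumulative: 11
Frame 3: SPARE (0+10=10). 10 + next roll (9) = 19. Cumulative: 30
Frame 4: OPEN (9+0=9). Cumulative: 39
Frame 5: OPEN (7+1=8). Cumulative: 47
Frame 6: OPEN (6+3=9). Cumulative: 56
Frame 7: STRIKE. 10 + next two rolls (6+4) = 20. Cumulative: 76
Frame 8: SPARE (6+4=10). 10 + next roll (10) = 20. Cumulative: 96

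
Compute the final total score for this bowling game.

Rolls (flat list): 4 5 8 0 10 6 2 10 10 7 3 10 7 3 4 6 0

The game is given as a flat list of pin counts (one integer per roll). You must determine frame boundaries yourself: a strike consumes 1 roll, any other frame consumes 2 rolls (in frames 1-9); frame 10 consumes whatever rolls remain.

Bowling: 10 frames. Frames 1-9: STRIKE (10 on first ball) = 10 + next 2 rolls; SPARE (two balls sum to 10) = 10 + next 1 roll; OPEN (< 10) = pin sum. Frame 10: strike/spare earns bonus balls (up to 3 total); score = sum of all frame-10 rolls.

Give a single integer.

Answer: 154

Derivation:
Frame 1: OPEN (4+5=9). Cumulative: 9
Frame 2: OPEN (8+0=8). Cumulative: 17
Frame 3: STRIKE. 10 + next two rolls (6+2) = 18. Cumulative: 35
Frame 4: OPEN (6+2=8). Cumulative: 43
Frame 5: STRIKE. 10 + next two rolls (10+7) = 27. Cumulative: 70
Frame 6: STRIKE. 10 + next two rolls (7+3) = 20. Cumulative: 90
Frame 7: SPARE (7+3=10). 10 + next roll (10) = 20. Cumulative: 110
Frame 8: STRIKE. 10 + next two rolls (7+3) = 20. Cumulative: 130
Frame 9: SPARE (7+3=10). 10 + next roll (4) = 14. Cumulative: 144
Frame 10: SPARE. Sum of all frame-10 rolls (4+6+0) = 10. Cumulative: 154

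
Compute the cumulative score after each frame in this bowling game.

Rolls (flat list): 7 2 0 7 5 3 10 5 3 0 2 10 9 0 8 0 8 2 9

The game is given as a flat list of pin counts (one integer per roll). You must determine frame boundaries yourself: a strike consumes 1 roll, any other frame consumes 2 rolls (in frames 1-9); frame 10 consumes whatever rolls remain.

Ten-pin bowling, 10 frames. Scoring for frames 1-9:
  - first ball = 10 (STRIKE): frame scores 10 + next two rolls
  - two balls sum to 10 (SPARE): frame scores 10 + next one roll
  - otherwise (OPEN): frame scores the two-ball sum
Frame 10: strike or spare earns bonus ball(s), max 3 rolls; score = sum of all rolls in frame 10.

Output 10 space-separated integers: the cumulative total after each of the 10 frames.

Answer: 9 16 24 42 50 52 71 80 88 107

Derivation:
Frame 1: OPEN (7+2=9). Cumulative: 9
Frame 2: OPEN (0+7=7). Cumulative: 16
Frame 3: OPEN (5+3=8). Cumulative: 24
Frame 4: STRIKE. 10 + next two rolls (5+3) = 18. Cumulative: 42
Frame 5: OPEN (5+3=8). Cumulative: 50
Frame 6: OPEN (0+2=2). Cumulative: 52
Frame 7: STRIKE. 10 + next two rolls (9+0) = 19. Cumulative: 71
Frame 8: OPEN (9+0=9). Cumulative: 80
Frame 9: OPEN (8+0=8). Cumulative: 88
Frame 10: SPARE. Sum of all frame-10 rolls (8+2+9) = 19. Cumulative: 107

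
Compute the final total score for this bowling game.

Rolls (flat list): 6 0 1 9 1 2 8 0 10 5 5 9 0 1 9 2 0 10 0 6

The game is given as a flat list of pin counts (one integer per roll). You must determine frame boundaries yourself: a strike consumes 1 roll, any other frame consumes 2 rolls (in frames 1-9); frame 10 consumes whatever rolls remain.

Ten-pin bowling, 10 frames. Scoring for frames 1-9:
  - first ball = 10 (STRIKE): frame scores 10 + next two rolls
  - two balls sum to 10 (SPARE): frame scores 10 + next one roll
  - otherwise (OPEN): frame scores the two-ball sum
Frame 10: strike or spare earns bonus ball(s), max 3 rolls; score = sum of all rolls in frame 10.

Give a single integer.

Frame 1: OPEN (6+0=6). Cumulative: 6
Frame 2: SPARE (1+9=10). 10 + next roll (1) = 11. Cumulative: 17
Frame 3: OPEN (1+2=3). Cumulative: 20
Frame 4: OPEN (8+0=8). Cumulative: 28
Frame 5: STRIKE. 10 + next two rolls (5+5) = 20. Cumulative: 48
Frame 6: SPARE (5+5=10). 10 + next roll (9) = 19. Cumulative: 67
Frame 7: OPEN (9+0=9). Cumulative: 76
Frame 8: SPARE (1+9=10). 10 + next roll (2) = 12. Cumulative: 88
Frame 9: OPEN (2+0=2). Cumulative: 90
Frame 10: STRIKE. Sum of all frame-10 rolls (10+0+6) = 16. Cumulative: 106

Answer: 106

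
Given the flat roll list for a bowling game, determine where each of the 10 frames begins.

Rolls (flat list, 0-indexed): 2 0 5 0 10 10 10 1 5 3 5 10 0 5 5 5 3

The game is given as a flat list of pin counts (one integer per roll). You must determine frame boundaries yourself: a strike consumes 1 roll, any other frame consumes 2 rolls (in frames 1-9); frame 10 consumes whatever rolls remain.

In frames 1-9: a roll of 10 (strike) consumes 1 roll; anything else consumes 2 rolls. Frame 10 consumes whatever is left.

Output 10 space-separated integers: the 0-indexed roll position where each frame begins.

Answer: 0 2 4 5 6 7 9 11 12 14

Derivation:
Frame 1 starts at roll index 0: rolls=2,0 (sum=2), consumes 2 rolls
Frame 2 starts at roll index 2: rolls=5,0 (sum=5), consumes 2 rolls
Frame 3 starts at roll index 4: roll=10 (strike), consumes 1 roll
Frame 4 starts at roll index 5: roll=10 (strike), consumes 1 roll
Frame 5 starts at roll index 6: roll=10 (strike), consumes 1 roll
Frame 6 starts at roll index 7: rolls=1,5 (sum=6), consumes 2 rolls
Frame 7 starts at roll index 9: rolls=3,5 (sum=8), consumes 2 rolls
Frame 8 starts at roll index 11: roll=10 (strike), consumes 1 roll
Frame 9 starts at roll index 12: rolls=0,5 (sum=5), consumes 2 rolls
Frame 10 starts at roll index 14: 3 remaining rolls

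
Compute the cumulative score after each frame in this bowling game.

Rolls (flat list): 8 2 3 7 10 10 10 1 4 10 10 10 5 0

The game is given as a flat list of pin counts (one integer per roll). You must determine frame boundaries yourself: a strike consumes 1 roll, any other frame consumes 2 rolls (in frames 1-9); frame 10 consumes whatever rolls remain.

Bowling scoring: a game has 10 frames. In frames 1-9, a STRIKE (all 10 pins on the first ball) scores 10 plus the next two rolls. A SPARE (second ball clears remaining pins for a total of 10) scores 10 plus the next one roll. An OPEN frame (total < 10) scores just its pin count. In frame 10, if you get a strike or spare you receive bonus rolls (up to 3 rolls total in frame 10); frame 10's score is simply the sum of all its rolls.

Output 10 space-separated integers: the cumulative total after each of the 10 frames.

Frame 1: SPARE (8+2=10). 10 + next roll (3) = 13. Cumulative: 13
Frame 2: SPARE (3+7=10). 10 + next roll (10) = 20. Cumulative: 33
Frame 3: STRIKE. 10 + next two rolls (10+10) = 30. Cumulative: 63
Frame 4: STRIKE. 10 + next two rolls (10+1) = 21. Cumulative: 84
Frame 5: STRIKE. 10 + next two rolls (1+4) = 15. Cumulative: 99
Frame 6: OPEN (1+4=5). Cumulative: 104
Frame 7: STRIKE. 10 + next two rolls (10+10) = 30. Cumulative: 134
Frame 8: STRIKE. 10 + next two rolls (10+5) = 25. Cumulative: 159
Frame 9: STRIKE. 10 + next two rolls (5+0) = 15. Cumulative: 174
Frame 10: OPEN. Sum of all frame-10 rolls (5+0) = 5. Cumulative: 179

Answer: 13 33 63 84 99 104 134 159 174 179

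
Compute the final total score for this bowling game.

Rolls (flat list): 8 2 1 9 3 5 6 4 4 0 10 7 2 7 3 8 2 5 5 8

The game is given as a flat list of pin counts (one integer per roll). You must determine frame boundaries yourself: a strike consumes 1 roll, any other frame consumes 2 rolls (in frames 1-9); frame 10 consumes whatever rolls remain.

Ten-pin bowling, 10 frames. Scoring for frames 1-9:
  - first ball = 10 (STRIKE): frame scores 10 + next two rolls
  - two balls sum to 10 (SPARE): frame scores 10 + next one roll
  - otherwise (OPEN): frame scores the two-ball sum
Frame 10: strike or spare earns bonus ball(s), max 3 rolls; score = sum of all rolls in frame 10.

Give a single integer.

Frame 1: SPARE (8+2=10). 10 + next roll (1) = 11. Cumulative: 11
Frame 2: SPARE (1+9=10). 10 + next roll (3) = 13. Cumulative: 24
Frame 3: OPEN (3+5=8). Cumulative: 32
Frame 4: SPARE (6+4=10). 10 + next roll (4) = 14. Cumulative: 46
Frame 5: OPEN (4+0=4). Cumulative: 50
Frame 6: STRIKE. 10 + next two rolls (7+2) = 19. Cumulative: 69
Frame 7: OPEN (7+2=9). Cumulative: 78
Frame 8: SPARE (7+3=10). 10 + next roll (8) = 18. Cumulative: 96
Frame 9: SPARE (8+2=10). 10 + next roll (5) = 15. Cumulative: 111
Frame 10: SPARE. Sum of all frame-10 rolls (5+5+8) = 18. Cumulative: 129

Answer: 129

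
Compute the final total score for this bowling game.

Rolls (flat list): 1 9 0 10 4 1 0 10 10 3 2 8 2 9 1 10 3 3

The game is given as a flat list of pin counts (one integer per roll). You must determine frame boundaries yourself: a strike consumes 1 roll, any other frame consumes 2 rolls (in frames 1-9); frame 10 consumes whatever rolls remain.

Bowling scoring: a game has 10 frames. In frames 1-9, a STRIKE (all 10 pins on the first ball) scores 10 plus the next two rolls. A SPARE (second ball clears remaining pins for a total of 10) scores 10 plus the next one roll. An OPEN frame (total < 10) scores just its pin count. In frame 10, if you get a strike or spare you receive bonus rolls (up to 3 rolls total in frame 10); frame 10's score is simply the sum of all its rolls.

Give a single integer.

Answer: 130

Derivation:
Frame 1: SPARE (1+9=10). 10 + next roll (0) = 10. Cumulative: 10
Frame 2: SPARE (0+10=10). 10 + next roll (4) = 14. Cumulative: 24
Frame 3: OPEN (4+1=5). Cumulative: 29
Frame 4: SPARE (0+10=10). 10 + next roll (10) = 20. Cumulative: 49
Frame 5: STRIKE. 10 + next two rolls (3+2) = 15. Cumulative: 64
Frame 6: OPEN (3+2=5). Cumulative: 69
Frame 7: SPARE (8+2=10). 10 + next roll (9) = 19. Cumulative: 88
Frame 8: SPARE (9+1=10). 10 + next roll (10) = 20. Cumulative: 108
Frame 9: STRIKE. 10 + next two rolls (3+3) = 16. Cumulative: 124
Frame 10: OPEN. Sum of all frame-10 rolls (3+3) = 6. Cumulative: 130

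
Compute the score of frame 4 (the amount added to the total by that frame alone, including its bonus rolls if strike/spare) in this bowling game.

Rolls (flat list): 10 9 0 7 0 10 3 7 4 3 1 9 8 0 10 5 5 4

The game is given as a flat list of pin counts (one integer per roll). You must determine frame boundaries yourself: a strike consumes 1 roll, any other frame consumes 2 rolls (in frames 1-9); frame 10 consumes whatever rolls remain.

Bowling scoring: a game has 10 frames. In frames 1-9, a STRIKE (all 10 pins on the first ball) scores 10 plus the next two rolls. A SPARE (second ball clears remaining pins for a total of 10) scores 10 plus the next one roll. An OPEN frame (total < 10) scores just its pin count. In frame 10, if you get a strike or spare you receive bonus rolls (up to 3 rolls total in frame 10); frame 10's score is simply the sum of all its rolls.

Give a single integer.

Frame 1: STRIKE. 10 + next two rolls (9+0) = 19. Cumulative: 19
Frame 2: OPEN (9+0=9). Cumulative: 28
Frame 3: OPEN (7+0=7). Cumulative: 35
Frame 4: STRIKE. 10 + next two rolls (3+7) = 20. Cumulative: 55
Frame 5: SPARE (3+7=10). 10 + next roll (4) = 14. Cumulative: 69
Frame 6: OPEN (4+3=7). Cumulative: 76

Answer: 20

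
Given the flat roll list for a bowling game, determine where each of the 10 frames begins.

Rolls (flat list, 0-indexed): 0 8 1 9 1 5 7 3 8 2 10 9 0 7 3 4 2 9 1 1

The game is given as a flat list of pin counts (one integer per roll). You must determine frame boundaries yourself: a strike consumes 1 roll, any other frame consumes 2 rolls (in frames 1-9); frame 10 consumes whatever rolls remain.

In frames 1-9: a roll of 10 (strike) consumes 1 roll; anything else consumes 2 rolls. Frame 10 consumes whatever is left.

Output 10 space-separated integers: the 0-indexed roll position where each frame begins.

Answer: 0 2 4 6 8 10 11 13 15 17

Derivation:
Frame 1 starts at roll index 0: rolls=0,8 (sum=8), consumes 2 rolls
Frame 2 starts at roll index 2: rolls=1,9 (sum=10), consumes 2 rolls
Frame 3 starts at roll index 4: rolls=1,5 (sum=6), consumes 2 rolls
Frame 4 starts at roll index 6: rolls=7,3 (sum=10), consumes 2 rolls
Frame 5 starts at roll index 8: rolls=8,2 (sum=10), consumes 2 rolls
Frame 6 starts at roll index 10: roll=10 (strike), consumes 1 roll
Frame 7 starts at roll index 11: rolls=9,0 (sum=9), consumes 2 rolls
Frame 8 starts at roll index 13: rolls=7,3 (sum=10), consumes 2 rolls
Frame 9 starts at roll index 15: rolls=4,2 (sum=6), consumes 2 rolls
Frame 10 starts at roll index 17: 3 remaining rolls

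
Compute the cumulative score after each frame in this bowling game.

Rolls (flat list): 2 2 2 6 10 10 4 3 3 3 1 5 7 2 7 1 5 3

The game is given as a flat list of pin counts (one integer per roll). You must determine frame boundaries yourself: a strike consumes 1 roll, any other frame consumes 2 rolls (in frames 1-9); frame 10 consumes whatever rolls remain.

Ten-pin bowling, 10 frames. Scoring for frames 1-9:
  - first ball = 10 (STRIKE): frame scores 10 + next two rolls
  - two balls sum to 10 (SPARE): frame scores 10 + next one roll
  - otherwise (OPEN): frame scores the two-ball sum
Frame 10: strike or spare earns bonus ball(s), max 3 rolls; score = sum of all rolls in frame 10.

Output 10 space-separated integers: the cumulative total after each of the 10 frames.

Frame 1: OPEN (2+2=4). Cumulative: 4
Frame 2: OPEN (2+6=8). Cumulative: 12
Frame 3: STRIKE. 10 + next two rolls (10+4) = 24. Cumulative: 36
Frame 4: STRIKE. 10 + next two rolls (4+3) = 17. Cumulative: 53
Frame 5: OPEN (4+3=7). Cumulative: 60
Frame 6: OPEN (3+3=6). Cumulative: 66
Frame 7: OPEN (1+5=6). Cumulative: 72
Frame 8: OPEN (7+2=9). Cumulative: 81
Frame 9: OPEN (7+1=8). Cumulative: 89
Frame 10: OPEN. Sum of all frame-10 rolls (5+3) = 8. Cumulative: 97

Answer: 4 12 36 53 60 66 72 81 89 97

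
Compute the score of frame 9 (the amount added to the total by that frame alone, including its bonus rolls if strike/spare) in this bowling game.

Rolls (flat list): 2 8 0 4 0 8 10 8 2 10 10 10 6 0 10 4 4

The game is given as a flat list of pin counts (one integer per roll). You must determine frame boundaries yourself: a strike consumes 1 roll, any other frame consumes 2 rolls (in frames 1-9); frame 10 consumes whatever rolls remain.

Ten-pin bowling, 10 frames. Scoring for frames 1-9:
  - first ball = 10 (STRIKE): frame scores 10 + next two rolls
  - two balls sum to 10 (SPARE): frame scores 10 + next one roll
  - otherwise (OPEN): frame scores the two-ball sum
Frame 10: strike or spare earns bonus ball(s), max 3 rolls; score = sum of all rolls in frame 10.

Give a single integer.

Answer: 6

Derivation:
Frame 1: SPARE (2+8=10). 10 + next roll (0) = 10. Cumulative: 10
Frame 2: OPEN (0+4=4). Cumulative: 14
Frame 3: OPEN (0+8=8). Cumulative: 22
Frame 4: STRIKE. 10 + next two rolls (8+2) = 20. Cumulative: 42
Frame 5: SPARE (8+2=10). 10 + next roll (10) = 20. Cumulative: 62
Frame 6: STRIKE. 10 + next two rolls (10+10) = 30. Cumulative: 92
Frame 7: STRIKE. 10 + next two rolls (10+6) = 26. Cumulative: 118
Frame 8: STRIKE. 10 + next two rolls (6+0) = 16. Cumulative: 134
Frame 9: OPEN (6+0=6). Cumulative: 140
Frame 10: STRIKE. Sum of all frame-10 rolls (10+4+4) = 18. Cumulative: 158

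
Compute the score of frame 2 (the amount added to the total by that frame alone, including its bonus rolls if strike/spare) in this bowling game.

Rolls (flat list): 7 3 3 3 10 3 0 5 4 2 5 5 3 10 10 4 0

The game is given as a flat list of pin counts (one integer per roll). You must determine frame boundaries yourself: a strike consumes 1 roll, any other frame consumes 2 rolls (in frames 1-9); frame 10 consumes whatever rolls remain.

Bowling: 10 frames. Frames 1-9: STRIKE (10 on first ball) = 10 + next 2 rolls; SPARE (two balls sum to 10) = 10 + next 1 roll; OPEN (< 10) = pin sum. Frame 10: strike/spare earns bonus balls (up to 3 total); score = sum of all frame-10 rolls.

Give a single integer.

Answer: 6

Derivation:
Frame 1: SPARE (7+3=10). 10 + next roll (3) = 13. Cumulative: 13
Frame 2: OPEN (3+3=6). Cumulative: 19
Frame 3: STRIKE. 10 + next two rolls (3+0) = 13. Cumulative: 32
Frame 4: OPEN (3+0=3). Cumulative: 35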